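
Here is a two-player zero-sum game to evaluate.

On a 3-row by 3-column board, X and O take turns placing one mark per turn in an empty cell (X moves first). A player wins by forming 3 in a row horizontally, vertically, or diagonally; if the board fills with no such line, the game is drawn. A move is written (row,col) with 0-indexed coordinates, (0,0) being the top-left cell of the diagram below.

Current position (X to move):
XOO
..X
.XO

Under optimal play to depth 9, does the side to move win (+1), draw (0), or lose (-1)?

value(XOO/..X/.XO, X) = +1

[XOO/..X/.XO] X move#1: (1,0):+1/XOO/X.X/.XO*, (1,1):+0/XOO/.XX/.XO, (2,0):+0/XOO/..X/XXO
[XOO/X.X/.XO] O move#2: (1,1):-1/XOO/XOX/.XO*, (2,0):-1/XOO/X.X/OXO
[XOO/XOX/.XO] X move#3: (2,0):+1/XOO/XOX/XXO*
[XOO/XOX/XXO] end (terminal -1, O#4); searched XOO/..X/.XO to 9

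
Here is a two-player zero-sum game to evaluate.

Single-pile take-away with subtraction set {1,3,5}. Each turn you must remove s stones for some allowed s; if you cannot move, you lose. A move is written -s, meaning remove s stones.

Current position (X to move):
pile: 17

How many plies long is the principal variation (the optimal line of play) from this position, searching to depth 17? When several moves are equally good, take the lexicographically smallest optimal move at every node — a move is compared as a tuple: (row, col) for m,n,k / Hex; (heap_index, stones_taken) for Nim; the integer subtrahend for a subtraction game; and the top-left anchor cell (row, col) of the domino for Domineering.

PV length from [17]: 17 plies

[17] X move#1: -1:+1/16*, -3:+1/14, -5:+1/12
[16] O move#2: -1:-1/15*, -3:-1/13, -5:-1/11
[15] X move#3: -1:+1/14*, -3:+1/12, -5:+1/10
[14] O move#4: -1:-1/13*, -3:-1/11, -5:-1/9
[13] X move#5: -1:+1/12*, -3:+1/10, -5:+1/8
[12] O move#6: -1:-1/11*, -3:-1/9, -5:-1/7
[11] X move#7: -1:+1/10*, -3:+1/8, -5:+1/6
[10] O move#8: -1:-1/9*, -3:-1/7, -5:-1/5
[9] X move#9: -1:+1/8*, -3:+1/6, -5:+1/4
[8] O move#10: -1:-1/7*, -3:-1/5, -5:-1/3
[7] X move#11: -1:+1/6*, -3:+1/4, -5:+1/2
[6] O move#12: -1:-1/5*, -3:-1/3, -5:-1/1
[5] X move#13: -1:+1/4*, -3:+1/2, -5:+1/0
[4] O move#14: -1:-1/3*, -3:-1/1
[3] X move#15: -1:+1/2*, -3:+1/0
[2] O move#16: -1:-1/1*
[1] X move#17: -1:+1/0*
[0] end (terminal -1, O#18); searched 17 to 17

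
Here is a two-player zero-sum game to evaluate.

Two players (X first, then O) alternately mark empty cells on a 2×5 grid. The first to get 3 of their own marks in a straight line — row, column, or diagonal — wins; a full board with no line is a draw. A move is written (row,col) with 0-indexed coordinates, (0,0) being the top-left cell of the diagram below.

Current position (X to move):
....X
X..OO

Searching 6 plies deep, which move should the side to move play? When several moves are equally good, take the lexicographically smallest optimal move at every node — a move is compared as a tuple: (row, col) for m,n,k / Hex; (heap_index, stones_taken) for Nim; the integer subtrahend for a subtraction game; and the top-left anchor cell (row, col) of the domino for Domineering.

X's best at [....X/X..OO]: (1,2)

[....X/X..OO] X move#1: (0,0):-1/X...X/X..OO, (0,1):-1/.X..X/X..OO, (0,2):-1/..X.X/X..OO, (0,3):-1/...XX/X..OO, (1,1):-1/....X/XX.OO, (1,2):+0/....X/X.XOO*
[....X/X.XOO] O move#2: (0,0):-1/O...X/X.XOO, (0,1):-1/.O..X/X.XOO, (0,2):-1/..O.X/X.XOO, (0,3):-1/...OX/X.XOO, (1,1):+0/....X/XOXOO*
[....X/XOXOO] X move#3: (0,0):+0/X...X/XOXOO*, (0,1):+0/.X..X/XOXOO, (0,2):+0/..X.X/XOXOO, (0,3):+0/...XX/XOXOO
[X...X/XOXOO] O move#4: (0,1):+0/XO..X/XOXOO*, (0,2):+0/X.O.X/XOXOO, (0,3):+0/X..OX/XOXOO
[XO..X/XOXOO] X move#5: (0,2):+0/XOX.X/XOXOO*, (0,3):+0/XO.XX/XOXOO
[XOX.X/XOXOO] O move#6: (0,3):+0/XOXOX/XOXOO*
[XOXOX/XOXOO] end (terminal +0, X#7); searched ....X/X..OO to 6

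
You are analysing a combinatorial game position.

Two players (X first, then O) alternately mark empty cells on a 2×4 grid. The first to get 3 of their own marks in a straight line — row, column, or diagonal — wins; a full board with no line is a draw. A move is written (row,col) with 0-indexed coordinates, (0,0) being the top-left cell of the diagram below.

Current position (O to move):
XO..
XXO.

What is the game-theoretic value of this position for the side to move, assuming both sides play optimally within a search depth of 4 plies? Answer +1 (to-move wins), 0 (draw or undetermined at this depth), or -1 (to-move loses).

p1 O@[XO../XXO.]: (0,2)[XOO./XXO.]+0* (0,3)[XO.O/XXO.]+0 (1,3)[XO../XXOO]+0
p2 X@[XOO./XXO.]: (0,3)[XOOX/XXO.]+0* (1,3)[XOO./XXOX]-1
p3 O@[XOOX/XXO.]: (1,3)[XOOX/XXOO]+0*
p4 X@[XOOX/XXOO] terminal +0; root [XO../XXO.] d4

value(XO../XXO., O) = 0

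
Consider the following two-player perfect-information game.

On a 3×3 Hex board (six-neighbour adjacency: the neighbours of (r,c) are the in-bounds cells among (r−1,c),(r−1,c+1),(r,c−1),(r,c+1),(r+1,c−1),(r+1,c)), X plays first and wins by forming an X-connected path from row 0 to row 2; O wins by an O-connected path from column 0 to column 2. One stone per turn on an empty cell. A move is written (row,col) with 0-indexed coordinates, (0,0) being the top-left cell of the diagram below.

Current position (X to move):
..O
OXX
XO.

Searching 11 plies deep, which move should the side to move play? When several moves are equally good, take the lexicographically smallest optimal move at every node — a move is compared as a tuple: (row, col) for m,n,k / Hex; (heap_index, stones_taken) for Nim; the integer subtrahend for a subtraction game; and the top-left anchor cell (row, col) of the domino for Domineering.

X's best at [..O/OXX/XO.]: (0,1)

[..O/OXX/XO.] X move#1: (0,0):-1/X.O/OXX/XO., (0,1):+1/.XO/OXX/XO.*, (2,2):-1/..O/OXX/XOX
[.XO/OXX/XO.] end (terminal -1, O#2); searched ..O/OXX/XO. to 11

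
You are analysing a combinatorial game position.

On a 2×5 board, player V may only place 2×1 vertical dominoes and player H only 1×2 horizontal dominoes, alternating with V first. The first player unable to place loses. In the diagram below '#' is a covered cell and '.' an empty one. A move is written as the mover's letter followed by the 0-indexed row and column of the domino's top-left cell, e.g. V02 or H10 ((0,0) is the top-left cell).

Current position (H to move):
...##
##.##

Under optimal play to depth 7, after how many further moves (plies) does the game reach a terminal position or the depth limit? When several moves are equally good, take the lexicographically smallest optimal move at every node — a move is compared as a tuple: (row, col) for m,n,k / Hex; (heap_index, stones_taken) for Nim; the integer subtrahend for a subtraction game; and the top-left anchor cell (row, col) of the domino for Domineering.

ply 1, H at ...##/##.## | H00=-1→##.##/##.##; H01=+1→.####/##.##*
ply 2: .####/##.## is terminal -1 (V); from ...##/##.## depth 7

PV length from [...##/##.##]: 1 ply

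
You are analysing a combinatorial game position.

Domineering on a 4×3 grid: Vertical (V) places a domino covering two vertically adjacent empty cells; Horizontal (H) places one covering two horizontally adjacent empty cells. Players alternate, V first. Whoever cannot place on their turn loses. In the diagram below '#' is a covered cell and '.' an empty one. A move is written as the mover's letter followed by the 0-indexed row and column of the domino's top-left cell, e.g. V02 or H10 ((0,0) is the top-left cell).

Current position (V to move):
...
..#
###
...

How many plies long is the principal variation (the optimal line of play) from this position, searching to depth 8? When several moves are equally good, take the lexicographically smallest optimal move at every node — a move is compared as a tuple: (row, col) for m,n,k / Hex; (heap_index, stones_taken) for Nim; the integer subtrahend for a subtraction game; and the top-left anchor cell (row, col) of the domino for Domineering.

PV length from [.../..#/###/...]: 3 plies

p1 V@[.../..#/###/...]: V00[#../#.#/###/...]-1 V01[.#./.##/###/...]+1*
p2 H@[.#./.##/###/...]: H30[.#./.##/###/##.]-1* H31[.#./.##/###/.##]-1
p3 V@[.#./.##/###/##.]: V00[##./###/###/##.]+1*
p4 H@[##./###/###/##.] terminal -1; root [.../..#/###/...] d8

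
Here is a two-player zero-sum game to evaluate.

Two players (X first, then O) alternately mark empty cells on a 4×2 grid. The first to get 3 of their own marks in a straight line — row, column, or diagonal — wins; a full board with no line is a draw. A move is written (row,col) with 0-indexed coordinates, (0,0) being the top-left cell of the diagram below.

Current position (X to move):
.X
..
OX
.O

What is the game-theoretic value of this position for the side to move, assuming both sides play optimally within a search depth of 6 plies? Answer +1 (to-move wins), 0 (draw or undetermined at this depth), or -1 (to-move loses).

ply 1, X at .X/../OX/.O | (0,0)=+0→XX/../OX/.O; (1,0)=+0→.X/X./OX/.O; (1,1)=+1→.X/.X/OX/.O*; (3,0)=+0→.X/../OX/XO
ply 2: .X/.X/OX/.O is terminal -1 (O); from .X/../OX/.O depth 6

value(.X/../OX/.O, X) = +1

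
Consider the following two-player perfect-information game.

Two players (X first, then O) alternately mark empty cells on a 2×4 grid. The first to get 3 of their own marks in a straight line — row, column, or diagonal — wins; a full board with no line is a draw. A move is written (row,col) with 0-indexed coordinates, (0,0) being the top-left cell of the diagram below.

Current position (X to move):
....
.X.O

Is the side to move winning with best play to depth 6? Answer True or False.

p1 X@[..../.X.O]: (0,0)[X.../.X.O]+0* (0,1)[.X../.X.O]+0 (0,2)[..X./.X.O]+0 (0,3)[...X/.X.O]+0 (1,0)[..../XX.O]+0 (1,2)[..../.XXO]+0
p2 O@[X.../.X.O]: (0,1)[XO../.X.O]+0* (0,2)[X.O./.X.O]+0 (0,3)[X..O/.X.O]+0 (1,0)[X.../OX.O]+0 (1,2)[X.../.XOO]+0
p3 X@[XO../.X.O]: (0,2)[XOX./.X.O]+0* (0,3)[XO.X/.X.O]+0 (1,0)[XO../XX.O]+0 (1,2)[XO../.XXO]+0
p4 O@[XOX./.X.O]: (0,3)[XOXO/.X.O]+0* (1,0)[XOX./OX.O]+0 (1,2)[XOX./.XOO]+0
p5 X@[XOXO/.X.O]: (1,0)[XOXO/XX.O]+0* (1,2)[XOXO/.XXO]+0
p6 O@[XOXO/XX.O]: (1,2)[XOXO/XXOO]+0*
p7 X@[XOXO/XXOO] terminal +0; root [..../.X.O] d6

X winning at [..../.X.O]: False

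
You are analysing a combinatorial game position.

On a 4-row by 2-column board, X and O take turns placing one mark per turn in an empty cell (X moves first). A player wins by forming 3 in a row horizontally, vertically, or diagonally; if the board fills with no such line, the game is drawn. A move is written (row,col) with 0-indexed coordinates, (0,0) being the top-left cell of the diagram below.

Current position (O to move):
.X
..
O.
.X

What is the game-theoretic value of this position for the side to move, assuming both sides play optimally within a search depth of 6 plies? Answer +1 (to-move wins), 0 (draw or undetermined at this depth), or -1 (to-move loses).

[.X/../O./.X] O move#1: (0,0):+0/OX/../O./.X, (1,0):+1/.X/O./O./.X*, (1,1):+0/.X/.O/O./.X, (2,1):+0/.X/../OO/.X, (3,0):+0/.X/../O./OX
[.X/O./O./.X] X move#2: (0,0):-1/XX/O./O./.X*, (1,1):-1/.X/OX/O./.X, (2,1):-1/.X/O./OX/.X, (3,0):-1/.X/O./O./XX
[XX/O./O./.X] O move#3: (1,1):+0/XX/OO/O./.X, (2,1):+0/XX/O./OO/.X, (3,0):+1/XX/O./O./OX*
[XX/O./O./OX] end (terminal -1, X#4); searched .X/../O./.X to 6

value(.X/../O./.X, O) = +1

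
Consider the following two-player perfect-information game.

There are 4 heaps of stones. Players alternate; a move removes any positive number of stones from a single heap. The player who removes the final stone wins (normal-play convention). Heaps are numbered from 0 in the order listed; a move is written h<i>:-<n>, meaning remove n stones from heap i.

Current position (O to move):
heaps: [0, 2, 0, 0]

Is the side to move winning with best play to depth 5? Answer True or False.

[(0,2,0,0)] O move#1: h1:-1:-1/(0,1,0,0), h1:-2:+1/(0,0,0,0)*
[(0,0,0,0)] end (terminal -1, X#2); searched (0,2,0,0) to 5

O winning at [(0,2,0,0)]: True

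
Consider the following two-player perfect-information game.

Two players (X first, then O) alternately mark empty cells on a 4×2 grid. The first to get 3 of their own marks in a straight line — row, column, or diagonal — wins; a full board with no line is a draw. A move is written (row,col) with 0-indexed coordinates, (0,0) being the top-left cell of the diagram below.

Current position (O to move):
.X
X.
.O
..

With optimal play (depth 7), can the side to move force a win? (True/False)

[.X/X./.O/..] O move#1: (0,0):+0/OX/X./.O/..*, (1,1):+0/.X/XO/.O/.., (2,0):+0/.X/X./OO/.., (3,0):+0/.X/X./.O/O., (3,1):+0/.X/X./.O/.O
[OX/X./.O/..] X move#2: (1,1):+0/OX/XX/.O/..*, (2,0):+0/OX/X./XO/.., (3,0):+0/OX/X./.O/X., (3,1):+0/OX/X./.O/.X
[OX/XX/.O/..] O move#3: (2,0):+0/OX/XX/OO/..*, (3,0):+0/OX/XX/.O/O., (3,1):+0/OX/XX/.O/.O
[OX/XX/OO/..] X move#4: (3,0):+0/OX/XX/OO/X.*, (3,1):+0/OX/XX/OO/.X
[OX/XX/OO/X.] O move#5: (3,1):+0/OX/XX/OO/XO*
[OX/XX/OO/XO] end (terminal +0, X#6); searched .X/X./.O/.. to 7

O winning at [.X/X./.O/..]: False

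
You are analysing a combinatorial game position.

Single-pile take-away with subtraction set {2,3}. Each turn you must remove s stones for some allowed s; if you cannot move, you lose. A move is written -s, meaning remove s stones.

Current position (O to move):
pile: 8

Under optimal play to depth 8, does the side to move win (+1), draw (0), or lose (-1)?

ply 1, O at 8 | -2=+1→6*; -3=+1→5
ply 2, X at 6 | -2=-1→4*; -3=-1→3
ply 3, O at 4 | -2=-1→2; -3=+1→1*
ply 4: 1 is terminal -1 (X); from 8 depth 8

value(8, O) = +1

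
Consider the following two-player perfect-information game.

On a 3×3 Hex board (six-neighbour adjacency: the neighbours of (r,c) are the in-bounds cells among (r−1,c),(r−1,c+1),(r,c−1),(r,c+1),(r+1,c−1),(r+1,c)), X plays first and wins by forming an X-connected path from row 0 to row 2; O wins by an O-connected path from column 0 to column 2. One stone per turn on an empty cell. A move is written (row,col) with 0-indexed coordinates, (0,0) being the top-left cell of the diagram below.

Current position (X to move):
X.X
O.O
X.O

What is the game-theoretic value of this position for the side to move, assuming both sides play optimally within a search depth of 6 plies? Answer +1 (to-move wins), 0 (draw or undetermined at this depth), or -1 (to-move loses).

value(X.X/O.O/X.O, X) = +1

ply 1, X at X.X/O.O/X.O | (0,1)=-1→XXX/O.O/X.O; (1,1)=+1→X.X/OXO/X.O*; (2,1)=-1→X.X/O.O/XXO
ply 2: X.X/OXO/X.O is terminal -1 (O); from X.X/O.O/X.O depth 6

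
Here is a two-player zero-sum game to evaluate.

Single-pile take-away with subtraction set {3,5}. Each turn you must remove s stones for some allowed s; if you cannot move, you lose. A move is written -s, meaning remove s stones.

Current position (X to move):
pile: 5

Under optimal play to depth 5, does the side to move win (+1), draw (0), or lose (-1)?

value(5, X) = +1

ply 1, X at 5 | -3=+1→2*; -5=+1→0
ply 2: 2 is terminal -1 (O); from 5 depth 5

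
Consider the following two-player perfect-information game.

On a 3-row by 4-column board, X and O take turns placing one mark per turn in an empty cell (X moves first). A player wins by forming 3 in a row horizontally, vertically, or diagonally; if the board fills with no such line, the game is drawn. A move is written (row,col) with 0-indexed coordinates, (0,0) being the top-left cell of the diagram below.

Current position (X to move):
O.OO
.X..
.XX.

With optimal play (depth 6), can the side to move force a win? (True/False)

X winning at [O.OO/.X../.XX.]: True

[O.OO/.X../.XX.] X move#1: (0,1):+1/OXOO/.X../.XX.*, (1,0):-1/O.OO/XX../.XX., (1,2):-1/O.OO/.XX./.XX., (1,3):-1/O.OO/.X.X/.XX., (2,0):+1/O.OO/.X../XXX., (2,3):+1/O.OO/.X../.XXX
[OXOO/.X../.XX.] end (terminal -1, O#2); searched O.OO/.X../.XX. to 6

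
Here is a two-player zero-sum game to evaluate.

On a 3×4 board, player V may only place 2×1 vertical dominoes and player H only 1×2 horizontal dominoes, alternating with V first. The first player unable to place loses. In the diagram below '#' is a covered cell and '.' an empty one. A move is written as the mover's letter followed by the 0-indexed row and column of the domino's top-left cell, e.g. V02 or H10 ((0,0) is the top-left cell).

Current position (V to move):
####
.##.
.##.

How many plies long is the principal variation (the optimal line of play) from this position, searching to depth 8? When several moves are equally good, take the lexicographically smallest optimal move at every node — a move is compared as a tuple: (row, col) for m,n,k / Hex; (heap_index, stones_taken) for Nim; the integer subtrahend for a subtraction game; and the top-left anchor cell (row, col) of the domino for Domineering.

p1 V@[####/.##./.##.]: V10[####/###./###.]+1* V13[####/.###/.###]+1
p2 H@[####/###./###.] terminal -1; root [####/.##./.##.] d8

PV length from [####/.##./.##.]: 1 ply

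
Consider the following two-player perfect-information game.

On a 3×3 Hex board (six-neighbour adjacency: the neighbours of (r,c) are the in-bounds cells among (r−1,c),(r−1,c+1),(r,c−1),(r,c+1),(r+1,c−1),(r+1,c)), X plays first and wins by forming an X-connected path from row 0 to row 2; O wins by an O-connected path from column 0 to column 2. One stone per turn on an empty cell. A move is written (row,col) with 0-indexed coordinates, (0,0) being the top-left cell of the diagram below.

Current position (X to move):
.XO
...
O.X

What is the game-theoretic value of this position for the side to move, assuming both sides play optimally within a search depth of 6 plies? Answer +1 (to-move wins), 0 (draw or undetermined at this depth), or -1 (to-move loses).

value(.XO/.../O.X, X) = +1

p1 X@[.XO/.../O.X]: (0,0)[XXO/.../O.X]-1 (1,0)[.XO/X../O.X]-1 (1,1)[.XO/.X./O.X]+1* (1,2)[.XO/..X/O.X]-1 (2,1)[.XO/.../OXX]-1
p2 O@[.XO/.X./O.X]: (0,0)[OXO/.X./O.X]-1* (1,0)[.XO/OX./O.X]-1 (1,2)[.XO/.XO/O.X]-1 (2,1)[.XO/.X./OOX]-1
p3 X@[OXO/.X./O.X]: (1,0)[OXO/XX./O.X]+1* (1,2)[OXO/.XX/O.X]+1 (2,1)[OXO/.X./OXX]+1
p4 O@[OXO/XX./O.X]: (1,2)[OXO/XXO/O.X]-1* (2,1)[OXO/XX./OOX]-1
p5 X@[OXO/XXO/O.X]: (2,1)[OXO/XXO/OXX]+1*
p6 O@[OXO/XXO/OXX] terminal -1; root [.XO/.../O.X] d6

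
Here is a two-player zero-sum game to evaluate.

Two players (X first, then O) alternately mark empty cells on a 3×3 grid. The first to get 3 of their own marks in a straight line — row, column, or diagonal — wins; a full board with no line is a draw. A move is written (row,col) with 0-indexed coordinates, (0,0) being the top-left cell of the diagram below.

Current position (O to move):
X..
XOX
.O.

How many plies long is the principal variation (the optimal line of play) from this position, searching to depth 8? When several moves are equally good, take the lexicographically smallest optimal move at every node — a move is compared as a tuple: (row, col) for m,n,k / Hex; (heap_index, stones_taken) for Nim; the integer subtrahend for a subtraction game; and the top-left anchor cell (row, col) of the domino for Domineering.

PV length from [X../XOX/.O.]: 1 ply

p1 O@[X../XOX/.O.]: (0,1)[XO./XOX/.O.]+1* (0,2)[X.O/XOX/.O.]-1 (2,0)[X../XOX/OO.]+1 (2,2)[X../XOX/.OO]-1
p2 X@[XO./XOX/.O.] terminal -1; root [X../XOX/.O.] d8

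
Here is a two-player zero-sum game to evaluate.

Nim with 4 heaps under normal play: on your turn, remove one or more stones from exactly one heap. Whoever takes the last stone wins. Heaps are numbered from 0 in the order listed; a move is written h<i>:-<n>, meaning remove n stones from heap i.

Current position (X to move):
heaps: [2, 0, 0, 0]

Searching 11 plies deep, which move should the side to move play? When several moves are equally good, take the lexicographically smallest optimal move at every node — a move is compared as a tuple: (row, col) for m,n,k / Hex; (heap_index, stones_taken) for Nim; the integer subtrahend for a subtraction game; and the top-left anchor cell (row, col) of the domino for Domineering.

[(2,0,0,0)] X move#1: h0:-1:-1/(1,0,0,0), h0:-2:+1/(0,0,0,0)*
[(0,0,0,0)] end (terminal -1, O#2); searched (2,0,0,0) to 11

X's best at [(2,0,0,0)]: h0:-2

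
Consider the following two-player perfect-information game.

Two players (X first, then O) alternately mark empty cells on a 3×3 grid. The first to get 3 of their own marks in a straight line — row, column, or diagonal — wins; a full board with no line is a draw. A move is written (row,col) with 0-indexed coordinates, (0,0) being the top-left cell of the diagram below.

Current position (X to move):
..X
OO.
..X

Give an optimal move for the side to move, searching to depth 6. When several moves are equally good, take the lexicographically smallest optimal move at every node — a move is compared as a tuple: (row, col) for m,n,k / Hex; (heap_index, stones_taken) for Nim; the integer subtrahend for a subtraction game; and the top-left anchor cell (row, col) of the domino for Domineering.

ply 1, X at ..X/OO./..X | (0,0)=-1→X.X/OO./..X; (0,1)=-1→.XX/OO./..X; (1,2)=+1→..X/OOX/..X*; (2,0)=-1→..X/OO./X.X; (2,1)=-1→..X/OO./.XX
ply 2: ..X/OOX/..X is terminal -1 (O); from ..X/OO./..X depth 6

X's best at [..X/OO./..X]: (1,2)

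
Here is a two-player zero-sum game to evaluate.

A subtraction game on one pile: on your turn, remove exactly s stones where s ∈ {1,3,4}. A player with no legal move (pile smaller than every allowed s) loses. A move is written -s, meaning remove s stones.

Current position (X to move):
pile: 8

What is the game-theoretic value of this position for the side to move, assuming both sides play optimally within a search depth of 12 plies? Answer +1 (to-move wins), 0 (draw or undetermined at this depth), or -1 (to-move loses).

p1 X@[8]: -1[7]+1* -3[5]-1 -4[4]-1
p2 O@[7]: -1[6]-1* -3[4]-1 -4[3]-1
p3 X@[6]: -1[5]-1 -3[3]-1 -4[2]+1*
p4 O@[2]: -1[1]-1*
p5 X@[1]: -1[0]+1*
p6 O@[0] terminal -1; root [8] d12

value(8, X) = +1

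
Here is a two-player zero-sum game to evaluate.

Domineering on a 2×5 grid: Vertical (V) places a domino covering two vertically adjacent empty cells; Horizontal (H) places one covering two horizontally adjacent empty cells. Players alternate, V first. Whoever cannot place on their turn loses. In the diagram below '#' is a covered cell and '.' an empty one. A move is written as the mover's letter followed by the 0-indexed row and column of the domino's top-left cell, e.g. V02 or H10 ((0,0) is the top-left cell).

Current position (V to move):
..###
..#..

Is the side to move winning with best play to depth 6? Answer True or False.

p1 V@[..###/..#..]: V00[#.###/#.#..]+1* V01[.####/.##..]+1
p2 H@[#.###/#.#..]: H13[#.###/#.###]-1*
p3 V@[#.###/#.###]: V01[#####/#####]+1*
p4 H@[#####/#####] terminal -1; root [..###/..#..] d6

V winning at [..###/..#..]: True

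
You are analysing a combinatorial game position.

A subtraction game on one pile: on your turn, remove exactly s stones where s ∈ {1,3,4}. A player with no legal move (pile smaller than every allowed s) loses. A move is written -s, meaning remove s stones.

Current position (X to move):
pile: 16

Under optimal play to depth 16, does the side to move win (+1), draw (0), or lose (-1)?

[16] X move#1: -1:-1/15*, -3:-1/13, -4:-1/12
[15] O move#2: -1:+1/14*, -3:-1/12, -4:-1/11
[14] X move#3: -1:-1/13*, -3:-1/11, -4:-1/10
[13] O move#4: -1:-1/12, -3:-1/10, -4:+1/9*
[9] X move#5: -1:-1/8*, -3:-1/6, -4:-1/5
[8] O move#6: -1:+1/7*, -3:-1/5, -4:-1/4
[7] X move#7: -1:-1/6*, -3:-1/4, -4:-1/3
[6] O move#8: -1:-1/5, -3:-1/3, -4:+1/2*
[2] X move#9: -1:-1/1*
[1] O move#10: -1:+1/0*
[0] end (terminal -1, X#11); searched 16 to 16

value(16, X) = -1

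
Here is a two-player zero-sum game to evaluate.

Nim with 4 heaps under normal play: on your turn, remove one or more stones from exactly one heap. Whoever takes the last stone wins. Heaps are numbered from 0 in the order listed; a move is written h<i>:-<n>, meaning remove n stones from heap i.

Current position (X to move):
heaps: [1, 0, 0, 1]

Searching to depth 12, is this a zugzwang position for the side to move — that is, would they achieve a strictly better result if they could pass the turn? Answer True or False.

zugzwang((1,0,0,1), X) = True

p1 X@[(1,0,0,1)]: h0:-1[(0,0,0,1)]-1* h3:-1[(1,0,0,0)]-1
p2 O@[(0,0,0,1)]: h3:-1[(0,0,0,0)]+1*
p3 X@[(0,0,0,0)] terminal -1; root [(1,0,0,1)] d12
pass branch (O moves first from the same position):
  | p1 O@[(1,0,0,1)]: h0:-1[(0,0,0,1)]-1* h3:-1[(1,0,0,0)]-1
  | p2 X@[(0,0,0,1)]: h3:-1[(0,0,0,0)]+1*
  | p3 O@[(0,0,0,0)] terminal -1; root [(1,0,0,1)] d12
X moving scores -1; X passing scores +1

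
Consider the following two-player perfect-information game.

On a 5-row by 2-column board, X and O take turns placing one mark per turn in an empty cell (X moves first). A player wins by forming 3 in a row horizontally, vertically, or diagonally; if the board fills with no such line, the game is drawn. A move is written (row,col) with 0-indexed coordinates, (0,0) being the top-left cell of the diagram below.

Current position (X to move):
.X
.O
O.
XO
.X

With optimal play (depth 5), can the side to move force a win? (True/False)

p1 X@[.X/.O/O./XO/.X]: (0,0)[XX/.O/O./XO/.X]-1 (1,0)[.X/XO/O./XO/.X]-1 (2,1)[.X/.O/OX/XO/.X]+0* (4,0)[.X/.O/O./XO/XX]-1
p2 O@[.X/.O/OX/XO/.X]: (0,0)[OX/.O/OX/XO/.X]+0* (1,0)[.X/OO/OX/XO/.X]+0 (4,0)[.X/.O/OX/XO/OX]+0
p3 X@[OX/.O/OX/XO/.X]: (1,0)[OX/XO/OX/XO/.X]+0* (4,0)[OX/.O/OX/XO/XX]-1
p4 O@[OX/XO/OX/XO/.X]: (4,0)[OX/XO/OX/XO/OX]+0*
p5 X@[OX/XO/OX/XO/OX] terminal +0; root [.X/.O/O./XO/.X] d5

X winning at [.X/.O/O./XO/.X]: False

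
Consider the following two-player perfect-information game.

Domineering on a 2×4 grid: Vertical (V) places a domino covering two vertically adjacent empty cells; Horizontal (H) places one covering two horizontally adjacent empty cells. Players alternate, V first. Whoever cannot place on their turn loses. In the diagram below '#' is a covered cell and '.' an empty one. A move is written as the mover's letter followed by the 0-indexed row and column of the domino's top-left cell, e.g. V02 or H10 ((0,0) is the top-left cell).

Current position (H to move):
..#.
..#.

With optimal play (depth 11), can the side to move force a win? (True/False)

p1 H@[..#./..#.]: H00[###./..#.]+1* H10[..#./###.]+1
p2 V@[###./..#.]: V03[####/..##]-1*
p3 H@[####/..##]: H10[####/####]+1*
p4 V@[####/####] terminal -1; root [..#./..#.] d11

H winning at [..#./..#.]: True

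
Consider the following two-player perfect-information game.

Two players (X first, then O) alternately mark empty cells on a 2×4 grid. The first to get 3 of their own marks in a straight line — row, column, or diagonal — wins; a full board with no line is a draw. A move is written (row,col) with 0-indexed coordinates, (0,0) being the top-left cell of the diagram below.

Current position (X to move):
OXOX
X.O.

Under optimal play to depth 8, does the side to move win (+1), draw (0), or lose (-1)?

value(OXOX/X.O., X) = 0

ply 1, X at OXOX/X.O. | (1,1)=+0→OXOX/XXO.*; (1,3)=+0→OXOX/X.OX
ply 2, O at OXOX/XXO. | (1,3)=+0→OXOX/XXOO*
ply 3: OXOX/XXOO is terminal +0 (X); from OXOX/X.O. depth 8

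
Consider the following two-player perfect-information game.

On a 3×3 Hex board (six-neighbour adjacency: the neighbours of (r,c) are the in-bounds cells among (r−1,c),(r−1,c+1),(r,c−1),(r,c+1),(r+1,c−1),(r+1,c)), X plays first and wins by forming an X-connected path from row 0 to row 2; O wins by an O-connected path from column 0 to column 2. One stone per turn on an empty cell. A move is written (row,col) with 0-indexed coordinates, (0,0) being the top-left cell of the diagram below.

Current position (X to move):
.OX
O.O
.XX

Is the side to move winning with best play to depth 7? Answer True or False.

X winning at [.OX/O.O/.XX]: True

[.OX/O.O/.XX] X move#1: (0,0):-1/XOX/O.O/.XX, (1,1):+1/.OX/OXO/.XX*, (2,0):-1/.OX/O.O/XXX
[.OX/OXO/.XX] end (terminal -1, O#2); searched .OX/O.O/.XX to 7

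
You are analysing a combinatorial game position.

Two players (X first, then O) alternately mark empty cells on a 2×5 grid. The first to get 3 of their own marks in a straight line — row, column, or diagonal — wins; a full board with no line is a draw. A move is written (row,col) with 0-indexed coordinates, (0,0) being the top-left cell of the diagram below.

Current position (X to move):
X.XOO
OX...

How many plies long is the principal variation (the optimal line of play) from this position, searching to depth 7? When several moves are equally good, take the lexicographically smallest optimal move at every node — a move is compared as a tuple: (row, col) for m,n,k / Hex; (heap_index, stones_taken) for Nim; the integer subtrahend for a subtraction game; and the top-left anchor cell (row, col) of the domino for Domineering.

ply 1, X at X.XOO/OX... | (0,1)=+1→XXXOO/OX...*; (1,2)=+1→X.XOO/OXX..; (1,3)=+1→X.XOO/OX.X.; (1,4)=+0→X.XOO/OX..X
ply 2: XXXOO/OX... is terminal -1 (O); from X.XOO/OX... depth 7

PV length from [X.XOO/OX...]: 1 ply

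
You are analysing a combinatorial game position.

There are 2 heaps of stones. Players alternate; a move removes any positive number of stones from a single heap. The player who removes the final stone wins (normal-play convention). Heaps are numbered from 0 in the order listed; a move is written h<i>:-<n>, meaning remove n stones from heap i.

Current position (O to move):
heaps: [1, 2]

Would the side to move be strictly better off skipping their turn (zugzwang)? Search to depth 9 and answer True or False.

p1 O@[(1,2)]: h0:-1[(0,2)]-1 h1:-1[(1,1)]+1* h1:-2[(1,0)]-1
p2 X@[(1,1)]: h0:-1[(0,1)]-1* h1:-1[(1,0)]-1
p3 O@[(0,1)]: h1:-1[(0,0)]+1*
p4 X@[(0,0)] terminal -1; root [(1,2)] d9
pass branch (X moves first from the same position):
  | p1 X@[(1,2)]: h0:-1[(0,2)]-1 h1:-1[(1,1)]+1* h1:-2[(1,0)]-1
  | p2 O@[(1,1)]: h0:-1[(0,1)]-1* h1:-1[(1,0)]-1
  | p3 X@[(0,1)]: h1:-1[(0,0)]+1*
  | p4 O@[(0,0)] terminal -1; root [(1,2)] d9
O moving scores +1; O passing scores -1

zugzwang((1,2), O) = False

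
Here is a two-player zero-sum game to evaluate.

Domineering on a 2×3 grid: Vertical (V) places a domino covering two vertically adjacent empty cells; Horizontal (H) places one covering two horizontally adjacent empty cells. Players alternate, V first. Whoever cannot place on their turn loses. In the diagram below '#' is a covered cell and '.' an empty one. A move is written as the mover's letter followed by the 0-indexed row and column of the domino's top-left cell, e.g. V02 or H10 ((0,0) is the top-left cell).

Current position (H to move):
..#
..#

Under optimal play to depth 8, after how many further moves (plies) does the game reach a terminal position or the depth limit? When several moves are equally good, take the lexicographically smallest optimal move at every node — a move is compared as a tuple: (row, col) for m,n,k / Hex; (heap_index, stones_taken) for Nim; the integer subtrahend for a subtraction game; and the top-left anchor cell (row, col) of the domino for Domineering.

PV length from [..#/..#]: 1 ply

ply 1, H at ..#/..# | H00=+1→###/..#*; H10=+1→..#/###
ply 2: ###/..# is terminal -1 (V); from ..#/..# depth 8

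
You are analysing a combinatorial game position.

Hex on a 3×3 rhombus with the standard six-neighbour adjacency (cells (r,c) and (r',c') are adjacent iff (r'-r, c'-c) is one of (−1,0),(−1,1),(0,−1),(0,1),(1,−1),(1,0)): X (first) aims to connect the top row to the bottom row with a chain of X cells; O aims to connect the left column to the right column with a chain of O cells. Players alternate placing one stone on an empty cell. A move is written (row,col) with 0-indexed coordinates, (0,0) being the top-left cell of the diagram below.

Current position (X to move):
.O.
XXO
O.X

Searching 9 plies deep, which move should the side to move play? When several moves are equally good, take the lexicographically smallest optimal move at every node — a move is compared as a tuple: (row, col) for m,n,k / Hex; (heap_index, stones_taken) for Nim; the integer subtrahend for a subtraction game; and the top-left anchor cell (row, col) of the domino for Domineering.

X's best at [.O./XXO/O.X]: (2,1)

ply 1, X at .O./XXO/O.X | (0,0)=-1→XO./XXO/O.X; (0,2)=-1→.OX/XXO/O.X; (2,1)=+1→.O./XXO/OXX*
ply 2, O at .O./XXO/OXX | (0,0)=-1→OO./XXO/OXX*; (0,2)=-1→.OO/XXO/OXX
ply 3, X at OO./XXO/OXX | (0,2)=+1→OOX/XXO/OXX*
ply 4: OOX/XXO/OXX is terminal -1 (O); from .O./XXO/O.X depth 9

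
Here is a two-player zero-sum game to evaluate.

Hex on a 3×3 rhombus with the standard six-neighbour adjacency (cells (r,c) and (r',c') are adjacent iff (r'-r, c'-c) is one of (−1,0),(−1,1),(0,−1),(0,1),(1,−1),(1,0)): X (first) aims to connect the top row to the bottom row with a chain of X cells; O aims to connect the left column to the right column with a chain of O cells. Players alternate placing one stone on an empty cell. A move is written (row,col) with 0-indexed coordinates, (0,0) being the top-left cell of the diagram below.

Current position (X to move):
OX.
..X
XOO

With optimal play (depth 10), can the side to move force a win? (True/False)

ply 1, X at OX./..X/XOO | (0,2)=+1→OXX/..X/XOO*; (1,0)=+1→OX./X.X/XOO; (1,1)=+1→OX./.XX/XOO
ply 2, O at OXX/..X/XOO | (1,0)=-1→OXX/O.X/XOO*; (1,1)=-1→OXX/.OX/XOO
ply 3, X at OXX/O.X/XOO | (1,1)=+1→OXX/OXX/XOO*
ply 4: OXX/OXX/XOO is terminal -1 (O); from OX./..X/XOO depth 10

X winning at [OX./..X/XOO]: True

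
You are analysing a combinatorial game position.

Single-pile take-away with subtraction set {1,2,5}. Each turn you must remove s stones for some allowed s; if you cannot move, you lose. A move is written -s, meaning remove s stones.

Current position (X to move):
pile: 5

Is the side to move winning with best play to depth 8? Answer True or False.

[5] X move#1: -1:-1/4, -2:+1/3*, -5:+1/0
[3] O move#2: -1:-1/2*, -2:-1/1
[2] X move#3: -1:-1/1, -2:+1/0*
[0] end (terminal -1, O#4); searched 5 to 8

X winning at [5]: True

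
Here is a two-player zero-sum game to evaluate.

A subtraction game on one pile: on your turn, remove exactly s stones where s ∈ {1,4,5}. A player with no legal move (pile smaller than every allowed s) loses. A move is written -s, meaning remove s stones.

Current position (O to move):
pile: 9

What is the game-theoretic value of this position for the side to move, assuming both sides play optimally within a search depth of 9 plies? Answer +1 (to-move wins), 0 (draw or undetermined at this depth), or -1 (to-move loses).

[9] O move#1: -1:+1/8*, -4:-1/5, -5:-1/4
[8] X move#2: -1:-1/7*, -4:-1/4, -5:-1/3
[7] O move#3: -1:-1/6, -4:-1/3, -5:+1/2*
[2] X move#4: -1:-1/1*
[1] O move#5: -1:+1/0*
[0] end (terminal -1, X#6); searched 9 to 9

value(9, O) = +1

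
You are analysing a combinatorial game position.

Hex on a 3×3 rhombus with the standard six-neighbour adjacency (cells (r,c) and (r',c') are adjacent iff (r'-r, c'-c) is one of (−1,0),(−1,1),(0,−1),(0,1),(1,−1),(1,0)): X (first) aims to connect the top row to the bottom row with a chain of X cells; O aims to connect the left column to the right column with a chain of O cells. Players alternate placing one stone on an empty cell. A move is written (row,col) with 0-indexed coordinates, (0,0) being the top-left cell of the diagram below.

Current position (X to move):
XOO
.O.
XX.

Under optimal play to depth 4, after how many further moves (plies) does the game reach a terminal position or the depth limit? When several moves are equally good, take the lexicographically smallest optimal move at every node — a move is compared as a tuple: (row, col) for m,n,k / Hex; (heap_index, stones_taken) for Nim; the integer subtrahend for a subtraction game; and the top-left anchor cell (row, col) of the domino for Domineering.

PV length from [XOO/.O./XX.]: 1 ply

ply 1, X at XOO/.O./XX. | (1,0)=+1→XOO/XO./XX.*; (1,2)=-1→XOO/.OX/XX.; (2,2)=-1→XOO/.O./XXX
ply 2: XOO/XO./XX. is terminal -1 (O); from XOO/.O./XX. depth 4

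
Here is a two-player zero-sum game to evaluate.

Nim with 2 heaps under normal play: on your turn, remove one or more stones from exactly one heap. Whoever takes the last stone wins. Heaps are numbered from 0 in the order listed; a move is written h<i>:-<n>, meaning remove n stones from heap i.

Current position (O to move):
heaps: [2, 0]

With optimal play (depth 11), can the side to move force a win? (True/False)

O winning at [(2,0)]: True

[(2,0)] O move#1: h0:-1:-1/(1,0), h0:-2:+1/(0,0)*
[(0,0)] end (terminal -1, X#2); searched (2,0) to 11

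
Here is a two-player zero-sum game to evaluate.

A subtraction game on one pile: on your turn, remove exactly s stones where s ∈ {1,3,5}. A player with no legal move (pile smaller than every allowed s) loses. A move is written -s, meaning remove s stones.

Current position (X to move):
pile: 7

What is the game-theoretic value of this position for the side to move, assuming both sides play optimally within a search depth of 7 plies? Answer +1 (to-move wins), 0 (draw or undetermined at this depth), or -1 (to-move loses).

value(7, X) = +1

p1 X@[7]: -1[6]+1* -3[4]+1 -5[2]+1
p2 O@[6]: -1[5]-1* -3[3]-1 -5[1]-1
p3 X@[5]: -1[4]+1* -3[2]+1 -5[0]+1
p4 O@[4]: -1[3]-1* -3[1]-1
p5 X@[3]: -1[2]+1* -3[0]+1
p6 O@[2]: -1[1]-1*
p7 X@[1]: -1[0]+1*
p8 O@[0] terminal -1; root [7] d7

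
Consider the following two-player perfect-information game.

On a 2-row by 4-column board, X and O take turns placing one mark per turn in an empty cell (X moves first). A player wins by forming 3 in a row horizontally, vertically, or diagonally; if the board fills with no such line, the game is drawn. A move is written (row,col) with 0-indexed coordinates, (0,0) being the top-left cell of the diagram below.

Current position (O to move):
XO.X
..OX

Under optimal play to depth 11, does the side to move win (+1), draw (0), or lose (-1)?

value(XO.X/..OX, O) = 0

[XO.X/..OX] O move#1: (0,2):+0/XOOX/..OX*, (1,0):+0/XO.X/O.OX, (1,1):+0/XO.X/.OOX
[XOOX/..OX] X move#2: (1,0):+0/XOOX/X.OX*, (1,1):+0/XOOX/.XOX
[XOOX/X.OX] O move#3: (1,1):+0/XOOX/XOOX*
[XOOX/XOOX] end (terminal +0, X#4); searched XO.X/..OX to 11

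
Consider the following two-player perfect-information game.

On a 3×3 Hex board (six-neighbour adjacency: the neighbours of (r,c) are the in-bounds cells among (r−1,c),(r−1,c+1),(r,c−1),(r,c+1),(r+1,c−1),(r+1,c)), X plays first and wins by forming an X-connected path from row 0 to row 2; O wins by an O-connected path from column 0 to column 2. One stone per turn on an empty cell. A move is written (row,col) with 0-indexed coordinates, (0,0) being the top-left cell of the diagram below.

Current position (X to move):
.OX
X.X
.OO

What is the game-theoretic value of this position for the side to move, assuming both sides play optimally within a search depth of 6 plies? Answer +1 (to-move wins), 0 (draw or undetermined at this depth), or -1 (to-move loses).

ply 1, X at .OX/X.X/.OO | (0,0)=-1→XOX/X.X/.OO; (1,1)=-1→.OX/XXX/.OO; (2,0)=+1→.OX/X.X/XOO*
ply 2, O at .OX/X.X/XOO | (0,0)=-1→OOX/X.X/XOO*; (1,1)=-1→.OX/XOX/XOO
ply 3, X at OOX/X.X/XOO | (1,1)=+1→OOX/XXX/XOO*
ply 4: OOX/XXX/XOO is terminal -1 (O); from .OX/X.X/.OO depth 6

value(.OX/X.X/.OO, X) = +1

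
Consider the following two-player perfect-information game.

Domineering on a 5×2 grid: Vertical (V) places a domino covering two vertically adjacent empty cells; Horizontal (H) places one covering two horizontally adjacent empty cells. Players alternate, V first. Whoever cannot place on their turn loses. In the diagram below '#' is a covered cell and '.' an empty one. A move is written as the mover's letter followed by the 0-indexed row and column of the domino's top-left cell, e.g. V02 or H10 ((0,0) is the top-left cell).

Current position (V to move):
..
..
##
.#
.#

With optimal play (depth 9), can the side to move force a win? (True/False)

V winning at [../../##/.#/.#]: True

ply 1, V at ../../##/.#/.# | V00=+1→#./#./##/.#/.#*; V01=+1→.#/.#/##/.#/.#; V30=-1→../../##/##/##
ply 2: #./#./##/.#/.# is terminal -1 (H); from ../../##/.#/.# depth 9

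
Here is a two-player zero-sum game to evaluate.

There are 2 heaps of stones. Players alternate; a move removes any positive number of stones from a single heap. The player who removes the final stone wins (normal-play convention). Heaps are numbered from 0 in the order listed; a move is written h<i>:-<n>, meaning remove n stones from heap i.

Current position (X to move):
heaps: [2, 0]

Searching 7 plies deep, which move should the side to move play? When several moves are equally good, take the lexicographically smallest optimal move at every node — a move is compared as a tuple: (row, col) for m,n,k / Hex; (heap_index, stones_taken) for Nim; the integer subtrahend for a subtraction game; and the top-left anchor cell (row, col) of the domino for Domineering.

X's best at [(2,0)]: h0:-2

[(2,0)] X move#1: h0:-1:-1/(1,0), h0:-2:+1/(0,0)*
[(0,0)] end (terminal -1, O#2); searched (2,0) to 7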